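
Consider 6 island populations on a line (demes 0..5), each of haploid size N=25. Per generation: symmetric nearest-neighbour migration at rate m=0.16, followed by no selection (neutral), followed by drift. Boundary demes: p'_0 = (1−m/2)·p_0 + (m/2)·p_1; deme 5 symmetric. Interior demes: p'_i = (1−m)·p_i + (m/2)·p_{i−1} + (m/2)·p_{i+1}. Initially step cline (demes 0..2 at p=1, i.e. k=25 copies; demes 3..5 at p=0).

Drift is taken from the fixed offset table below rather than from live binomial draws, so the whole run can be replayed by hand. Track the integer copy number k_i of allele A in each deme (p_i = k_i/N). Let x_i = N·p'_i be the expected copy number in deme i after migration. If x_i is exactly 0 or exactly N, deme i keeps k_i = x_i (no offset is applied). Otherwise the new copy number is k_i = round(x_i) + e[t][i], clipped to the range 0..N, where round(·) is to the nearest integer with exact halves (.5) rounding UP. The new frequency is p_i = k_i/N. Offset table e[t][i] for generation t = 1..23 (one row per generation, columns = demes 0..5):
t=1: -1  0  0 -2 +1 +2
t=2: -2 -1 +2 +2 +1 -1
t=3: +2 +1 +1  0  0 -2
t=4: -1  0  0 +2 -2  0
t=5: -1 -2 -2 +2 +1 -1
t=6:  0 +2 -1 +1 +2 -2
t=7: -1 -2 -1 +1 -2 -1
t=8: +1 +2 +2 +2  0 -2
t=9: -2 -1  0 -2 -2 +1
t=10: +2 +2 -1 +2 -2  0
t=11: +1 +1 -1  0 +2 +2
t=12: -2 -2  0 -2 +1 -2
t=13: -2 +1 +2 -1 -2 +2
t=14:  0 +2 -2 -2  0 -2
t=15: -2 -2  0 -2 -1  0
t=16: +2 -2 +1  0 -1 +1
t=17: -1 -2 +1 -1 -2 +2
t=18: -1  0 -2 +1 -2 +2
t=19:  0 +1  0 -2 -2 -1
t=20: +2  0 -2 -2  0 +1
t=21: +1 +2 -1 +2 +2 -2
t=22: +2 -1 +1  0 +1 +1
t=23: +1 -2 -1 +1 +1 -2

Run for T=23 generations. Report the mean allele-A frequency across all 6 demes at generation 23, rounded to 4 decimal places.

0.4733

t=0: k=[25 25 25 0 0 0]
t=1: x=[25.0000 25.0000 23.0000 2.0000 0.0000 0.0000] k=[25 25 23 0 0 0]
t=2: x=[25.0000 24.8400 21.3200 1.8400 0.0000 0.0000] k=[25 24 23 4 0 0]
t=3: x=[24.9200 24.0000 21.5600 5.2000 0.3200 0.0000] k=[25 25 23 5 0 0]
t=4: x=[25.0000 24.8400 21.7200 6.0400 0.4000 0.0000] k=[25 25 22 8 0 0]
t=5: x=[25.0000 24.7600 21.1200 8.4800 0.6400 0.0000] k=[25 23 19 10 2 0]
t=6: x=[24.8400 22.8400 18.6000 10.0800 2.4800 0.1600] k=[25 25 18 11 4 0]
t=7: x=[25.0000 24.4400 18.0000 11.0000 4.2400 0.3200] k=[25 22 17 12 2 0]
t=8: x=[24.7600 21.8400 17.0000 11.6000 2.6400 0.1600] k=[25 24 19 14 3 0]
t=9: x=[24.9200 23.6800 19.0000 13.5200 3.6400 0.2400] k=[23 23 19 12 2 1]
t=10: x=[23.0000 22.6800 18.7600 11.7600 2.7200 1.0800] k=[25 25 18 14 1 1]
t=11: x=[25.0000 24.4400 18.2400 13.2800 2.0400 1.0000] k=[25 25 17 13 4 3]
t=12: x=[25.0000 24.3600 17.3200 12.6000 4.6400 3.0800] k=[25 22 17 11 6 1]
t=13: x=[24.7600 21.8400 16.9200 11.0800 6.0000 1.4000] k=[23 23 19 10 4 3]
t=14: x=[23.0000 22.6800 18.6000 10.2400 4.4000 3.0800] k=[23 25 17 8 4 1]
t=15: x=[23.1600 24.2000 16.9200 8.4000 4.0800 1.2400] k=[21 22 17 6 3 1]
t=16: x=[21.0800 21.5200 16.5200 6.6400 3.0800 1.1600] k=[23 20 18 7 2 2]
t=17: x=[22.7600 20.0800 17.2800 7.4800 2.4000 2.0000] k=[22 18 18 6 0 4]
t=18: x=[21.6800 18.3200 17.0400 6.4800 0.8000 3.6800] k=[21 18 15 7 0 6]
t=19: x=[20.7600 18.0000 14.6000 7.0800 1.0400 5.5200] k=[21 19 15 5 0 5]
t=20: x=[20.8400 18.8400 14.5200 5.4000 0.8000 4.6000] k=[23 19 13 3 1 6]
t=21: x=[22.6800 18.8400 12.6800 3.6400 1.5600 5.6000] k=[24 21 12 6 4 4]
t=22: x=[23.7600 20.5200 12.2400 6.3200 4.1600 4.0000] k=[25 20 13 6 5 5]
t=23: x=[24.6000 19.8400 13.0000 6.4800 5.0800 5.0000] k=[25 18 12 7 6 3]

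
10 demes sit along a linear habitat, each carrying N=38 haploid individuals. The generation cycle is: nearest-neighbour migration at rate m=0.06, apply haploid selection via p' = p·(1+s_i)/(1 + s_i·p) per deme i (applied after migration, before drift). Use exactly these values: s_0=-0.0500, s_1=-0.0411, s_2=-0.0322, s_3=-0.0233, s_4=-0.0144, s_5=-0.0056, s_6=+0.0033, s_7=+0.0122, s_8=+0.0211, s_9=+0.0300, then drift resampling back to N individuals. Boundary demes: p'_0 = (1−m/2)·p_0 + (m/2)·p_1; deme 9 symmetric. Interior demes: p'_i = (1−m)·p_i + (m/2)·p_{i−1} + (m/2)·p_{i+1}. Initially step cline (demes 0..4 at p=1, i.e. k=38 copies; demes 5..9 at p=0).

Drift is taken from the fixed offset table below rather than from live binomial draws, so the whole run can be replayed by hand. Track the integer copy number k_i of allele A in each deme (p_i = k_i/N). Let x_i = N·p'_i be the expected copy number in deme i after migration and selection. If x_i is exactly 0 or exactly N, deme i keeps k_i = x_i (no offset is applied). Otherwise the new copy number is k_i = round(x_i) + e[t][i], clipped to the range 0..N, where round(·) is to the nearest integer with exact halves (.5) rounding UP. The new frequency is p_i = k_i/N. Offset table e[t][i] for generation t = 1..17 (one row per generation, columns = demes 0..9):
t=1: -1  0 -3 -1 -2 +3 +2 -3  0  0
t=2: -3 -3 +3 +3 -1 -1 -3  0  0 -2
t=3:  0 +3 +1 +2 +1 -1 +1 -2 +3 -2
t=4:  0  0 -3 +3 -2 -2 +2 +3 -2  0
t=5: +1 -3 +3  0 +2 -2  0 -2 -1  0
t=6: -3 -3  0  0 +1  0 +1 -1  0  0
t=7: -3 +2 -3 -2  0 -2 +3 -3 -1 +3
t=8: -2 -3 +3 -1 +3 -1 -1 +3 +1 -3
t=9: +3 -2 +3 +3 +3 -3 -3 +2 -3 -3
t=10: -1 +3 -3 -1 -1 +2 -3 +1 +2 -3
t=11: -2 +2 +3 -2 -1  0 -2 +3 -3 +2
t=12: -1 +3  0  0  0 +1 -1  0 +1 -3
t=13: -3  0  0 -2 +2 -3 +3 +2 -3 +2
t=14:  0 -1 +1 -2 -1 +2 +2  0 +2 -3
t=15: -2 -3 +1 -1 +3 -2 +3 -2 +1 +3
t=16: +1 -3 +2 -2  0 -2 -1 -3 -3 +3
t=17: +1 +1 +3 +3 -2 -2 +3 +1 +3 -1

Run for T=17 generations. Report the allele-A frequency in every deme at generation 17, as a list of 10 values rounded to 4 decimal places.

[1.0000, 1.0000, 1.0000, 0.8158, 0.6842, 0.0789, 0.2632, 0.1842, 0.0789, 0.1316]

t=0: k=[38 38 38 38 38 0 0 0 0 0]
t=1: x=[38.0000 38.0000 38.0000 38.0000 36.8439 1.1338 0.0000 0.0000 0.0000 0.0000] k=[38 38 38 38 35 4 0 0 0 0]
t=2: x=[38.0000 38.0000 38.0000 37.9079 34.1096 4.7865 0.1204 0.0000 0.0000 0.0000] k=[38 38 38 38 33 4 0 0 0 0]
t=3: x=[38.0000 38.0000 38.0000 37.8464 32.2092 4.7267 0.1204 0.0000 0.0000 0.0000] k=[38 38 38 38 33 4 1 0 0 0]
t=4: x=[38.0000 38.0000 38.0000 37.8464 32.2092 4.7566 1.0634 0.0304 0.0000 0.0000] k=[38 38 38 38 30 3 3 3 0 0]
t=5: x=[38.0000 38.0000 38.0000 37.7543 29.3333 3.7908 3.0091 2.9428 0.0919 0.0000] k=[38 38 38 38 31 2 3 1 0 0]
t=6: x=[38.0000 38.0000 38.0000 37.7850 30.2509 2.8850 2.9189 1.0422 0.0306 0.0000] k=[38 38 38 38 31 3 4 0 0 0]
t=7: x=[38.0000 38.0000 38.0000 37.7850 30.2812 3.8505 3.8614 0.1215 0.0000 0.0000] k=[38 38 38 36 30 2 7 0 0 0]
t=8: x=[38.0000 38.0000 37.9380 35.8323 29.2426 2.9746 6.6581 0.2125 0.0000 0.0000] k=[38 38 38 35 32 2 6 3 0 0]
t=9: x=[38.0000 38.0000 37.9070 34.9342 31.1085 3.0044 5.8062 3.0337 0.0919 0.0000] k=[38 38 38 38 34 0 3 5 0 0]
t=10: x=[38.0000 38.0000 38.0000 37.8771 33.0378 1.1040 2.9790 4.8410 0.1532 0.0000] k=[38 38 38 37 32 3 0 6 2 0]
t=11: x=[38.0000 38.0000 37.9690 36.8541 31.1994 3.7609 0.2709 5.7590 2.1011 0.0618] k=[38 38 38 35 30 4 0 9 0 2]
t=12: x=[38.0000 38.0000 37.9070 34.8730 29.2729 4.6371 0.3913 8.5400 0.3369 1.9951] k=[38 38 38 35 29 6 0 9 1 0]
t=13: x=[38.0000 38.0000 37.9070 34.8424 28.3862 6.4798 0.4515 8.5702 1.2347 0.0309] k=[38 38 38 33 30 3 3 11 0 2]
t=14: x=[38.0000 38.0000 37.8450 32.9578 29.1822 3.7908 3.2498 10.5220 0.3981 1.9951] k=[38 38 38 31 28 6 5 11 2 0]
t=15: x=[38.0000 38.0000 37.7831 30.9862 27.3190 6.5993 5.2248 10.6427 2.2539 0.0618] k=[38 38 38 30 30 5 8 9 3 3]
t=16: x=[38.0000 38.0000 37.7521 30.0934 29.1519 5.8123 7.9607 8.8722 3.2414 3.0827] k=[38 38 38 28 29 4 7 6 0 6]
t=17: x=[38.0000 38.0000 37.6901 28.1591 28.1143 4.8163 6.8986 5.9103 0.3675 5.9672] k=[38 38 38 31 26 3 10 7 3 5]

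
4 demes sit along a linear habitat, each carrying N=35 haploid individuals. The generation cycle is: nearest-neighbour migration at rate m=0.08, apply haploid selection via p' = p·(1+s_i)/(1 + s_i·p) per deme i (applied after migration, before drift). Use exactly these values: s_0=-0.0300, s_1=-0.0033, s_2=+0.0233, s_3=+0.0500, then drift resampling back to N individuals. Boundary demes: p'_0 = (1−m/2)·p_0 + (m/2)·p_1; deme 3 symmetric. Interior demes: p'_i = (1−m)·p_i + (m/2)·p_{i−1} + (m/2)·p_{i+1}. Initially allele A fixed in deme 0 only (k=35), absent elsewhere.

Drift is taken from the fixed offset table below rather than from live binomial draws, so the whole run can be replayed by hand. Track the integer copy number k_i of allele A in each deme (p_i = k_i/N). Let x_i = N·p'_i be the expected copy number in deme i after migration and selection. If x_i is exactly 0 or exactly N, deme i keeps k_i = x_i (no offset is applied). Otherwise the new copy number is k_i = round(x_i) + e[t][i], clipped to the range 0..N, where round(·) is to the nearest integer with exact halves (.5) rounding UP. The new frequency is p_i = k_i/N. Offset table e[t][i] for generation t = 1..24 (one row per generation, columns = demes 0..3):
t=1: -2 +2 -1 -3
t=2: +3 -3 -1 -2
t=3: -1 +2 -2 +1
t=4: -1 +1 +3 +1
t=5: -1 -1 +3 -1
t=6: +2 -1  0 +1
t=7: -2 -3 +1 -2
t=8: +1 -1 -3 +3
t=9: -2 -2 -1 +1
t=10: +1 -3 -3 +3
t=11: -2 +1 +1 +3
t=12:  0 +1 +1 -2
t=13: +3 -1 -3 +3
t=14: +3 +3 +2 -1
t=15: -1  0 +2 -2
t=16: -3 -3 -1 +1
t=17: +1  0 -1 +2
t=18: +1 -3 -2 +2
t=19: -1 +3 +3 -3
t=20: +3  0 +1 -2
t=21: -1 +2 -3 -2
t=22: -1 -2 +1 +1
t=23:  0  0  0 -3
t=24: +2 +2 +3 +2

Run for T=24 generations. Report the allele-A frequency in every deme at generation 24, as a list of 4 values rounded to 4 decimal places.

[0.4000, 0.2286, 0.2000, 0.1714]

t=0: k=[35 0 0 0]
t=1: x=[33.5585 1.3956 0.0000 0.0000] k=[32 3 0 0]
t=2: x=[30.7270 4.0282 0.1228 0.0000] k=[34 1 0 0]
t=3: x=[32.6131 2.2730 0.0409 0.0000] k=[32 4 0 0]
t=4: x=[30.7680 4.9459 0.1637 0.0000] k=[30 6 3 0]
t=5: x=[28.8879 6.8218 3.0638 0.1260] k=[28 6 6 0]
t=6: x=[26.9325 6.8617 5.8717 0.2519] k=[29 6 6 1]
t=7: x=[27.9093 6.9017 5.9123 1.2578] k=[26 4 7 0]
t=8: x=[24.9026 4.9859 6.7242 0.2939] k=[26 4 4 3]
t=9: x=[24.9026 4.8661 4.0416 3.1782] k=[23 3 3 4]
t=10: x=[21.9517 3.7888 3.1045 4.1346] k=[23 1 0 7]
t=11: x=[21.8711 1.8342 0.3274 6.9889] k=[20 3 1 10]
t=12: x=[19.0560 3.5893 1.4721 9.9845] k=[19 5 2 8]
t=13: x=[18.1741 5.4248 2.4112 8.0587] k=[21 4 0 11]
t=14: x=[20.0598 4.5070 0.6137 10.9232] k=[23 8 3 10]
t=15: x=[22.1533 8.3789 3.5529 10.0662] k=[21 8 6 8]
t=16: x=[20.2206 8.4188 6.2778 8.2230] k=[17 5 5 9]
t=17: x=[16.2546 5.4647 5.2622 9.1662] k=[17 5 4 11]
t=18: x=[16.2546 5.4248 4.4080 11.0862] k=[17 2 2 13]
t=19: x=[16.1348 2.5921 2.4928 12.9555] k=[15 6 5 10]
t=20: x=[14.3813 6.3029 5.3435 10.1479] k=[17 6 6 8]
t=21: x=[16.2945 6.4226 6.1966 8.2230] k=[15 8 3 6]
t=22: x=[14.4609 8.0595 3.3899 6.1226] k=[13 6 4 7]
t=23: x=[12.4744 6.1832 4.2859 7.1537] k=[12 6 4 4]
t=24: x=[11.5234 6.1432 4.1638 4.1761] k=[14 8 7 6]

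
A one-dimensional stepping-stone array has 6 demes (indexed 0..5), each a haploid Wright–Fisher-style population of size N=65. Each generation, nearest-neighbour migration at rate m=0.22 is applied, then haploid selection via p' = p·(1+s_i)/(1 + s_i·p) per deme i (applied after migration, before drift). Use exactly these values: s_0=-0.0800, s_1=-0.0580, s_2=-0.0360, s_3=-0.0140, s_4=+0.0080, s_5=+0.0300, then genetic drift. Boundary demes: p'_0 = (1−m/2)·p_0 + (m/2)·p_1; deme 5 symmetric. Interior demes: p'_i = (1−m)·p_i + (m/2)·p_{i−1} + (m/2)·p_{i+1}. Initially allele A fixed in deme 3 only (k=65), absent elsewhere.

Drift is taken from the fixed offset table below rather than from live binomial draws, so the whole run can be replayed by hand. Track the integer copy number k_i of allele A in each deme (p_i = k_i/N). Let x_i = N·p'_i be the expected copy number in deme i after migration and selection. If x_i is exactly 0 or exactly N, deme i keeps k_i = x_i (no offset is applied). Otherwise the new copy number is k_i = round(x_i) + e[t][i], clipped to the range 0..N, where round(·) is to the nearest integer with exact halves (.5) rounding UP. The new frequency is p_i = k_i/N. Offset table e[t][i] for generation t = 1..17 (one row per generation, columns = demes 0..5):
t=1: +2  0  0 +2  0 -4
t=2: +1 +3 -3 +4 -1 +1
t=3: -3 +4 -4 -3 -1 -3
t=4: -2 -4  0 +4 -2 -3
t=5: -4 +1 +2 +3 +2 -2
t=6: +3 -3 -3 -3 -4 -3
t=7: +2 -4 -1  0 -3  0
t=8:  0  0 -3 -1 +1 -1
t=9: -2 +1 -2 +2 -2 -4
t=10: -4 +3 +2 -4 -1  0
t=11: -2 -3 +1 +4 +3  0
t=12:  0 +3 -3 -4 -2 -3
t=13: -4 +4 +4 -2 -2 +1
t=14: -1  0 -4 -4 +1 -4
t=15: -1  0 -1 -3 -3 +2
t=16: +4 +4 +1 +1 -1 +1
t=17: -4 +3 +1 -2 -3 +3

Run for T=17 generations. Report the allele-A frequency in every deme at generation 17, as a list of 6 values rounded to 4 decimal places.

t=0: k=[0 0 0 65 0 0]
t=1: x=[0.0000 0.0000 6.9200 50.5421 7.2009 0.0000] k=[0 0 7 53 7 0]
t=2: x=[0.0000 0.7258 10.9520 42.6738 11.3645 0.7928] k=[0 4 8 47 10 2]
t=3: x=[0.4050 3.7815 11.4989 38.4188 13.2740 2.9625] k=[0 8 7 35 12 0]
t=4: x=[0.8105 6.6450 9.8789 29.1631 13.2941 1.3588] k=[0 3 10 33 11 0]
t=5: x=[0.3037 3.2505 11.4110 27.8254 12.2892 1.2456] k=[0 4 13 31 14 0]
t=6: x=[0.4050 4.3036 13.5917 26.9274 14.4192 1.5851] k=[3 1 11 24 10 0]
t=7: x=[2.5664 2.1900 10.9911 20.8299 10.5100 1.1324] k=[5 0 10 21 8 1]
t=8: x=[4.1165 1.5566 9.8009 18.1748 8.7200 1.8216] k=[4 2 7 17 10 1]
t=9: x=[3.4939 2.6158 7.3088 14.9670 9.8464 2.0478] k=[1 4 5 17 8 0]
t=10: x=[1.2256 3.5728 6.0071 14.5303 8.1667 0.9060] k=[0 7 8 11 7 1]
t=11: x=[0.7091 6.0063 7.9603 10.1091 6.8285 1.7085] k=[0 3 9 14 10 2]
t=12: x=[0.3037 3.1462 8.6124 12.8639 9.6252 2.9625] k=[0 6 6 9 8 0]
t=13: x=[0.6077 5.0544 6.1236 8.4557 7.2814 0.9060] k=[0 9 10 6 5 2]
t=14: x=[0.9119 7.7049 9.1577 6.2499 4.8154 2.3973] k=[0 8 5 2 6 0]
t=15: x=[0.8105 6.4352 4.8334 2.7329 4.9362 0.6796] k=[0 6 4 0 2 3]
t=16: x=[0.6077 4.8452 3.6516 0.6509 1.9047 2.9727] k=[5 9 5 2 1 4]
t=17: x=[5.0385 7.7049 4.9400 2.1900 1.4513 3.7737] k=[1 11 6 0 0 7]

[0.0154, 0.1692, 0.0923, 0.0000, 0.0000, 0.1077]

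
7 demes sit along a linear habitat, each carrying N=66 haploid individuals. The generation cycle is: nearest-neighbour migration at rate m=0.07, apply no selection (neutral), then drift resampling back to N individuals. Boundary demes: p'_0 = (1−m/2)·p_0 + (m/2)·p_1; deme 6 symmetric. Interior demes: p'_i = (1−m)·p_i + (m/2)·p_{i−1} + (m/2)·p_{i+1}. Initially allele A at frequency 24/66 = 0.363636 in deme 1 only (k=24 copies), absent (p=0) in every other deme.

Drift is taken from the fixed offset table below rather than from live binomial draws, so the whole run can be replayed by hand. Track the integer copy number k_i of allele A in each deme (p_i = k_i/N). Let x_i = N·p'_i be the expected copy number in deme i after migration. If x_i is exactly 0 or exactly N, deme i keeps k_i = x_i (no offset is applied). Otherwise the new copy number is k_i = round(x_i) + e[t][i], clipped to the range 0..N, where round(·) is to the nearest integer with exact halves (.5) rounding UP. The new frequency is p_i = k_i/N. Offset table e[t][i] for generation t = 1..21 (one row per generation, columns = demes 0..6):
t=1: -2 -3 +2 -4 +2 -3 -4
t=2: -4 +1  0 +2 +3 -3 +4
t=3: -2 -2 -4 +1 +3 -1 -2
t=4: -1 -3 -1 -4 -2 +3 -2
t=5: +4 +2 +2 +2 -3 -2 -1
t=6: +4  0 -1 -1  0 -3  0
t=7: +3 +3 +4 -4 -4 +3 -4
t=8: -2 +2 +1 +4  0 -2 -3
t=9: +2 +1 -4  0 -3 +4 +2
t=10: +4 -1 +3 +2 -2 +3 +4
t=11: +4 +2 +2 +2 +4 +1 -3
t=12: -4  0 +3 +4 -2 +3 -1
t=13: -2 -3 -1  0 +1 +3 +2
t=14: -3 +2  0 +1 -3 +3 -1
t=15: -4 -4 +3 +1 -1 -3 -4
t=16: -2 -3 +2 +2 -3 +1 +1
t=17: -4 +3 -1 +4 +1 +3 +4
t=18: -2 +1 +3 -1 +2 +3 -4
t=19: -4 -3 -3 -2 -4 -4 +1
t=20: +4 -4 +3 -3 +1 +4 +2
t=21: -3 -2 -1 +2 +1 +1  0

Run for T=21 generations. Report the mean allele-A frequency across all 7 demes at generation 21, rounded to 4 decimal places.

t=0: k=[0 24 0 0 0 0 0]
t=1: x=[0.8400 22.3200 0.8400 0.0000 0.0000 0.0000 0.0000] k=[0 19 3 0 0 0 0]
t=2: x=[0.6650 17.7750 3.4550 0.1050 0.0000 0.0000 0.0000] k=[0 19 3 2 0 0 0]
t=3: x=[0.6650 17.7750 3.5250 1.9650 0.0700 0.0000 0.0000] k=[0 16 0 3 3 0 0]
t=4: x=[0.5600 14.8800 0.6650 2.8950 2.8950 0.1050 0.0000] k=[0 12 0 0 1 3 0]
t=5: x=[0.4200 11.1600 0.4200 0.0350 1.0350 2.8250 0.1050] k=[4 13 2 2 0 1 0]
t=6: x=[4.3150 12.3000 2.3850 1.9300 0.1050 0.9300 0.0350] k=[8 12 1 1 0 0 0]
t=7: x=[8.1400 11.4750 1.3850 0.9650 0.0350 0.0000 0.0000] k=[11 14 5 0 0 0 0]
t=8: x=[11.1050 13.5800 5.1400 0.1750 0.0000 0.0000 0.0000] k=[9 16 6 4 0 0 0]
t=9: x=[9.2450 15.4050 6.2800 3.9300 0.1400 0.0000 0.0000] k=[11 16 2 4 0 0 0]
t=10: x=[11.1750 15.3350 2.5600 3.7900 0.1400 0.0000 0.0000] k=[15 14 6 6 0 0 0]
t=11: x=[14.9650 13.7550 6.2800 5.7900 0.2100 0.0000 0.0000] k=[19 16 8 8 4 0 0]
t=12: x=[18.8950 15.8250 8.2800 7.8600 4.0000 0.1400 0.0000] k=[15 16 11 12 2 3 0]
t=13: x=[15.0350 15.7900 11.2100 11.6150 2.3850 2.8600 0.1050] k=[13 13 10 12 3 6 2]
t=14: x=[13.0000 12.8950 10.1750 11.6150 3.4200 5.7550 2.1400] k=[10 15 10 13 0 9 1]
t=15: x=[10.1750 14.6500 10.2800 12.4400 0.7700 8.4050 1.2800] k=[6 11 13 13 0 5 0]
t=16: x=[6.1750 10.8950 12.9300 12.5450 0.6300 4.6500 0.1750] k=[4 8 15 15 0 6 1]
t=17: x=[4.1400 8.1050 14.7550 14.4750 0.7350 5.6150 1.1750] k=[0 11 14 18 2 9 5]
t=18: x=[0.3850 10.7200 14.0350 17.3000 2.8050 8.6150 5.1400] k=[0 12 17 16 5 12 1]
t=19: x=[0.4200 11.7550 16.7900 15.6500 5.6300 11.3700 1.3850] k=[0 9 14 14 2 7 2]
t=20: x=[0.3150 8.8600 13.8250 13.5800 2.5950 6.6500 2.1750] k=[4 5 17 11 4 11 4]
t=21: x=[4.0350 5.3850 16.3700 10.9650 4.4900 10.5100 4.2450] k=[1 3 15 13 5 12 4]

0.1147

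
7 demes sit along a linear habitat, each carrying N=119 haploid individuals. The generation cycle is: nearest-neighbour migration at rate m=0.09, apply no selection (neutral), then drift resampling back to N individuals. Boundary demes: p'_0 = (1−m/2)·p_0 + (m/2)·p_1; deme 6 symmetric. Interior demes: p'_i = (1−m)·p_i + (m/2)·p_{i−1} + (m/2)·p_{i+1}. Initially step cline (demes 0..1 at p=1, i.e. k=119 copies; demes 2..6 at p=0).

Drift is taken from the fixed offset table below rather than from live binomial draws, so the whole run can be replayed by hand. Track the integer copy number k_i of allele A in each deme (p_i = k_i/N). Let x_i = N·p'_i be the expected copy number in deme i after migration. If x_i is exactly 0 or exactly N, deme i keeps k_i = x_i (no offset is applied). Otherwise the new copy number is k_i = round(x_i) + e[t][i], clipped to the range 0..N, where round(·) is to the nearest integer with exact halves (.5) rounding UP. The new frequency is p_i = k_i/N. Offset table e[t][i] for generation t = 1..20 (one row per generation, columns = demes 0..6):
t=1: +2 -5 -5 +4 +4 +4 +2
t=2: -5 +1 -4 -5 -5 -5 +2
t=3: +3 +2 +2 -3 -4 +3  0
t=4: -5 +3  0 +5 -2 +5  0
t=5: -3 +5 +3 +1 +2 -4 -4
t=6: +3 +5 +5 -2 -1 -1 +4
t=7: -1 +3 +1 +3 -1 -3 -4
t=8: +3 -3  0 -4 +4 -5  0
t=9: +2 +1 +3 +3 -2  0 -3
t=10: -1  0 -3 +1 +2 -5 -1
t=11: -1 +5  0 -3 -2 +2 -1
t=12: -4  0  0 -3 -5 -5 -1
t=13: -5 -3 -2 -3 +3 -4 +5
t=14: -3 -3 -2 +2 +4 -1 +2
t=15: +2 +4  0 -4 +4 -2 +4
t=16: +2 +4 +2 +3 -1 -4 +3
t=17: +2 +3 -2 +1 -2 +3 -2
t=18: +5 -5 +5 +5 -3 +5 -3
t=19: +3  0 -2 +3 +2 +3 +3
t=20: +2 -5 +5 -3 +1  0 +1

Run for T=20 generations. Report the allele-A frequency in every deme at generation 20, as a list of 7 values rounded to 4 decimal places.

[0.9328, 0.6555, 0.4202, 0.1597, 0.0756, 0.0840, 0.0336]

t=0: k=[119 119 0 0 0 0 0]
t=1: x=[119.0000 113.6450 5.3550 0.0000 0.0000 0.0000 0.0000] k=[119 109 0 0 0 0 0]
t=2: x=[118.5500 104.5450 4.9050 0.0000 0.0000 0.0000 0.0000] k=[114 106 1 0 0 0 0]
t=3: x=[113.6400 101.6350 5.6800 0.0450 0.0000 0.0000 0.0000] k=[117 104 8 0 0 0 0]
t=4: x=[116.4150 100.2650 11.9600 0.3600 0.0000 0.0000 0.0000] k=[111 103 12 5 0 0 0]
t=5: x=[110.6400 99.2650 15.7800 5.0900 0.2250 0.0000 0.0000] k=[108 104 19 6 2 0 0]
t=6: x=[107.8200 100.3550 22.2400 6.4050 2.0900 0.0900 0.0000] k=[111 105 27 4 1 0 0]
t=7: x=[110.7300 101.7600 29.4750 4.9000 1.0900 0.0450 0.0000] k=[110 105 30 8 0 0 0]
t=8: x=[109.7750 101.8500 32.3850 8.6300 0.3600 0.0000 0.0000] k=[113 99 32 5 4 0 0]
t=9: x=[112.3700 96.6150 33.8000 6.1700 3.8650 0.1800 0.0000] k=[114 98 37 9 2 0 0]
t=10: x=[113.2800 95.9750 38.4850 9.9450 2.2250 0.0900 0.0000] k=[112 96 35 11 4 0 0]
t=11: x=[111.2800 93.9750 36.6650 11.7650 4.1350 0.1800 0.0000] k=[110 99 37 9 2 2 0]
t=12: x=[109.5050 96.7050 38.5300 9.9450 2.3150 1.9100 0.0900] k=[106 97 39 7 0 0 0]
t=13: x=[105.5950 94.7950 40.1700 8.1250 0.3150 0.0000 0.0000] k=[101 92 38 5 3 0 0]
t=14: x=[100.5950 89.9750 38.9450 6.3950 2.9550 0.1350 0.0000] k=[98 87 37 8 7 0 0]
t=15: x=[97.5050 85.2450 37.9450 9.2600 6.7300 0.3150 0.0000] k=[100 89 38 5 11 0 0]
t=16: x=[99.5050 87.2000 38.8100 6.7550 10.2350 0.4950 0.0000] k=[102 91 41 10 9 0 0]
t=17: x=[101.5050 89.2450 41.8550 11.3500 8.6400 0.4050 0.0000] k=[104 92 40 12 7 3 0]
t=18: x=[103.4600 90.2000 41.0800 13.0350 7.0450 3.0450 0.1350] k=[108 85 46 18 4 8 0]
t=19: x=[106.9650 84.2800 46.4950 18.6300 4.8100 7.4600 0.3600] k=[110 84 44 22 7 10 3]
t=20: x=[108.8300 83.3700 44.8100 22.3150 7.8100 9.5500 3.3150] k=[111 78 50 19 9 10 4]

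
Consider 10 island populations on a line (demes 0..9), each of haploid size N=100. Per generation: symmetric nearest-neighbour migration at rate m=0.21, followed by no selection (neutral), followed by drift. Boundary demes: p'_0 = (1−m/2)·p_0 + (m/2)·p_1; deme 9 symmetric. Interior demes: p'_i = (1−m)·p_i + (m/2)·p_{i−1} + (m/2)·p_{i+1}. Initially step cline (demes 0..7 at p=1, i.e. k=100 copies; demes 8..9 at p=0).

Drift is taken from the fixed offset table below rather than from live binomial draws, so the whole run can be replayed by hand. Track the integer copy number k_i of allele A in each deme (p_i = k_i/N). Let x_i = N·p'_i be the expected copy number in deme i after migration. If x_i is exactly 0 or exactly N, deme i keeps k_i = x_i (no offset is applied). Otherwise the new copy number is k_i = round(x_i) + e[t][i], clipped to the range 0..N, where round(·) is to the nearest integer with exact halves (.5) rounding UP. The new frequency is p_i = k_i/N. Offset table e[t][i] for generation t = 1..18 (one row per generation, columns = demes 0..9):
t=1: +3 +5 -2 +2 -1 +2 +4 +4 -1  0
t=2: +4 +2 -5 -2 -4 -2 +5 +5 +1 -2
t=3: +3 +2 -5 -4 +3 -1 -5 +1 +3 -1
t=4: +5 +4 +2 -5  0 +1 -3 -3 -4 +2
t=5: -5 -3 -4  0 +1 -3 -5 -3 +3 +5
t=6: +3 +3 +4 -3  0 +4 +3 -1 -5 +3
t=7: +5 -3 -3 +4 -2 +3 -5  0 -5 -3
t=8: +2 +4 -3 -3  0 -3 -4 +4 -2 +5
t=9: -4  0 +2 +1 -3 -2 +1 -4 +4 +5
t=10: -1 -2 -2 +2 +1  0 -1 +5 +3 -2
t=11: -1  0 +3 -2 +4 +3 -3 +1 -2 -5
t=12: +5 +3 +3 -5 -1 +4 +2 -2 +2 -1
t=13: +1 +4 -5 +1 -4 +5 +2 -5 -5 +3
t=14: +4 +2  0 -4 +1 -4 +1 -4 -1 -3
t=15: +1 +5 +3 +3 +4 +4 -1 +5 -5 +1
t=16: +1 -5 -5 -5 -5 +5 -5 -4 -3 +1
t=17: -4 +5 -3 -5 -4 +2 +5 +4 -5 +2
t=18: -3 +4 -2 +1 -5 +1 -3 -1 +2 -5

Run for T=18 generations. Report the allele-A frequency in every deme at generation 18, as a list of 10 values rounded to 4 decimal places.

[0.9300, 1.0000, 0.8900, 0.8800, 0.8500, 0.9500, 0.7500, 0.5600, 0.3400, 0.2700]

t=0: k=[100 100 100 100 100 100 100 100 0 0]
t=1: x=[100.0000 100.0000 100.0000 100.0000 100.0000 100.0000 100.0000 89.5000 10.5000 0.0000] k=[100 100 100 100 100 100 100 94 10 0]
t=2: x=[100.0000 100.0000 100.0000 100.0000 100.0000 100.0000 99.3700 85.8100 17.7700 1.0500] k=[100 100 100 100 100 100 100 91 19 0]
t=3: x=[100.0000 100.0000 100.0000 100.0000 100.0000 100.0000 99.0550 84.3850 24.5650 1.9950] k=[100 100 100 100 100 100 94 85 28 1]
t=4: x=[100.0000 100.0000 100.0000 100.0000 100.0000 99.3700 93.6850 79.9600 31.1500 3.8350] k=[100 100 100 100 100 100 91 77 27 6]
t=5: x=[100.0000 100.0000 100.0000 100.0000 100.0000 99.0550 90.4750 73.2200 30.0450 8.2050] k=[100 100 100 100 100 96 85 70 33 13]
t=6: x=[100.0000 100.0000 100.0000 100.0000 99.5800 95.2650 84.5800 67.6900 34.7850 15.1000] k=[100 100 100 100 100 99 88 67 30 18]
t=7: x=[100.0000 100.0000 100.0000 100.0000 99.8950 97.9500 86.9500 65.3200 32.6250 19.2600] k=[100 100 100 100 98 100 82 65 28 16]
t=8: x=[100.0000 100.0000 100.0000 99.7900 98.4200 97.9000 82.1050 62.9000 30.6250 17.2600] k=[100 100 100 97 98 95 78 67 29 22]
t=9: x=[100.0000 100.0000 99.6850 97.4200 97.5800 93.5300 78.6300 64.1650 32.2550 22.7350] k=[100 100 100 98 95 92 80 60 36 28]
t=10: x=[100.0000 100.0000 99.7900 97.8950 95.0000 91.0550 79.1600 59.5800 37.6800 28.8400] k=[100 100 98 100 96 91 78 65 41 27]
t=11: x=[100.0000 99.7900 98.4200 99.3700 95.8950 90.1600 78.0000 63.8450 42.0500 28.4700] k=[100 100 100 97 100 93 75 65 40 23]
t=12: x=[100.0000 100.0000 99.6850 97.6300 98.9500 91.8450 75.8400 63.4250 40.8400 24.7850] k=[100 100 100 93 98 96 78 61 43 24]
t=13: x=[100.0000 100.0000 99.2650 94.2600 97.2650 94.3200 78.1050 60.8950 42.8950 25.9950] k=[100 100 94 95 93 99 80 56 38 29]
t=14: x=[100.0000 99.3700 94.7350 94.6850 93.8400 96.3750 79.4750 56.6300 38.9450 29.9450] k=[100 100 95 91 95 92 80 53 38 27]
t=15: x=[100.0000 99.4750 95.1050 91.8400 94.2650 91.0550 78.4250 54.2600 38.4200 28.1550] k=[100 100 98 95 98 95 77 59 33 29]
t=16: x=[100.0000 99.7900 97.8950 95.6300 97.3700 93.4250 77.0000 58.1600 35.3100 29.4200] k=[100 95 93 91 92 98 72 54 32 30]
t=17: x=[99.4750 95.3150 93.0000 91.3150 92.5250 94.6400 72.8400 53.5800 34.1000 30.2100] k=[95 100 90 86 89 97 78 58 29 32]
t=18: x=[95.5250 98.4250 90.6300 86.7350 89.5250 94.1650 77.8950 57.0550 32.3600 31.6850] k=[93 100 89 88 85 95 75 56 34 27]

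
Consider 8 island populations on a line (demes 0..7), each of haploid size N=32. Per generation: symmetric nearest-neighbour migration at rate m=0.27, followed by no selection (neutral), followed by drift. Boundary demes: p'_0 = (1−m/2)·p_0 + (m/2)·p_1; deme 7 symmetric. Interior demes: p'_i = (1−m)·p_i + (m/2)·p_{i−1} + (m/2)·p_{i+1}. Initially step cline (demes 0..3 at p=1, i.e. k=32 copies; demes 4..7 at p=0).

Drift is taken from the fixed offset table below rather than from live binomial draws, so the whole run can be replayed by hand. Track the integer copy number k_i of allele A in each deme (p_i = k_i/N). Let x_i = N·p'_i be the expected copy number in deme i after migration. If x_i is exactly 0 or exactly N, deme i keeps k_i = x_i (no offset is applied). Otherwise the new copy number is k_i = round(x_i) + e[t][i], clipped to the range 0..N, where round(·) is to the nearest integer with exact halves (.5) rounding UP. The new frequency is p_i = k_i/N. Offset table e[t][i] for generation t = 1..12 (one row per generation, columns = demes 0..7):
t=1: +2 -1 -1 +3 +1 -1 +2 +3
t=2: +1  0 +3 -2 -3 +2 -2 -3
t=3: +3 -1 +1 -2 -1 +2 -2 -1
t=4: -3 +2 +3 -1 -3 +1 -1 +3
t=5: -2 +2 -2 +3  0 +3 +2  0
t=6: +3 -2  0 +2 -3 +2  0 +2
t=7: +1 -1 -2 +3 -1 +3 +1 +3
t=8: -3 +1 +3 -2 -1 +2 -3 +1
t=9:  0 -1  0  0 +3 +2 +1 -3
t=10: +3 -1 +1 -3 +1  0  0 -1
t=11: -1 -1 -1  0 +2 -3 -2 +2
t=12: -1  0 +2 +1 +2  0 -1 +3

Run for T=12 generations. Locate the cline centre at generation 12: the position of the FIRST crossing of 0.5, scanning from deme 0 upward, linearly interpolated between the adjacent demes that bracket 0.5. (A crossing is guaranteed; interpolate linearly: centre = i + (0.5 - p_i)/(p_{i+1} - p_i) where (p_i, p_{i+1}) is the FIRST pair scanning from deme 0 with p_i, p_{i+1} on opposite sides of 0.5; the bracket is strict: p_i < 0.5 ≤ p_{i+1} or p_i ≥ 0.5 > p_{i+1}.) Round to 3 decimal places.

4.333

t=0: k=[32 32 32 32 0 0 0 0]
t=1: x=[32.0000 32.0000 32.0000 27.6800 4.3200 0.0000 0.0000 0.0000] k=[32 32 32 31 5 0 0 0]
t=2: x=[32.0000 32.0000 31.8650 27.6250 7.8350 0.6750 0.0000 0.0000] k=[32 32 32 26 5 3 0 0]
t=3: x=[32.0000 32.0000 31.1900 23.9750 7.5650 2.8650 0.4050 0.0000] k=[32 32 32 22 7 5 0 0]
t=4: x=[32.0000 32.0000 30.6500 21.3250 8.7550 4.5950 0.6750 0.0000] k=[32 32 32 20 6 6 0 0]
t=5: x=[32.0000 32.0000 30.3800 19.7300 7.8900 5.1900 0.8100 0.0000] k=[32 32 28 23 8 8 3 0]
t=6: x=[32.0000 31.4600 27.8650 21.6500 10.0250 7.3250 3.2700 0.4050] k=[32 29 28 24 7 9 3 2]
t=7: x=[31.5950 29.2700 27.5950 22.2450 9.5650 7.9200 3.6750 2.1350] k=[32 28 26 25 9 11 5 5]
t=8: x=[31.4600 28.2700 26.1350 22.9750 11.4300 9.9200 5.8100 5.0000] k=[28 29 29 21 10 12 3 6]
t=9: x=[28.1350 28.8650 27.9200 20.5950 11.7550 10.5150 4.6200 5.5950] k=[28 28 28 21 15 13 6 3]
t=10: x=[28.0000 28.0000 27.0550 21.1350 15.5400 12.3250 6.5400 3.4050] k=[31 27 28 18 17 12 7 2]
t=11: x=[30.4600 27.6750 26.5150 19.2150 16.4600 12.0000 7.0000 2.6750] k=[29 27 26 19 18 9 5 5]
t=12: x=[28.7300 27.1350 25.1900 19.8100 16.9200 9.6750 5.5400 5.0000] k=[28 27 27 21 19 10 5 8]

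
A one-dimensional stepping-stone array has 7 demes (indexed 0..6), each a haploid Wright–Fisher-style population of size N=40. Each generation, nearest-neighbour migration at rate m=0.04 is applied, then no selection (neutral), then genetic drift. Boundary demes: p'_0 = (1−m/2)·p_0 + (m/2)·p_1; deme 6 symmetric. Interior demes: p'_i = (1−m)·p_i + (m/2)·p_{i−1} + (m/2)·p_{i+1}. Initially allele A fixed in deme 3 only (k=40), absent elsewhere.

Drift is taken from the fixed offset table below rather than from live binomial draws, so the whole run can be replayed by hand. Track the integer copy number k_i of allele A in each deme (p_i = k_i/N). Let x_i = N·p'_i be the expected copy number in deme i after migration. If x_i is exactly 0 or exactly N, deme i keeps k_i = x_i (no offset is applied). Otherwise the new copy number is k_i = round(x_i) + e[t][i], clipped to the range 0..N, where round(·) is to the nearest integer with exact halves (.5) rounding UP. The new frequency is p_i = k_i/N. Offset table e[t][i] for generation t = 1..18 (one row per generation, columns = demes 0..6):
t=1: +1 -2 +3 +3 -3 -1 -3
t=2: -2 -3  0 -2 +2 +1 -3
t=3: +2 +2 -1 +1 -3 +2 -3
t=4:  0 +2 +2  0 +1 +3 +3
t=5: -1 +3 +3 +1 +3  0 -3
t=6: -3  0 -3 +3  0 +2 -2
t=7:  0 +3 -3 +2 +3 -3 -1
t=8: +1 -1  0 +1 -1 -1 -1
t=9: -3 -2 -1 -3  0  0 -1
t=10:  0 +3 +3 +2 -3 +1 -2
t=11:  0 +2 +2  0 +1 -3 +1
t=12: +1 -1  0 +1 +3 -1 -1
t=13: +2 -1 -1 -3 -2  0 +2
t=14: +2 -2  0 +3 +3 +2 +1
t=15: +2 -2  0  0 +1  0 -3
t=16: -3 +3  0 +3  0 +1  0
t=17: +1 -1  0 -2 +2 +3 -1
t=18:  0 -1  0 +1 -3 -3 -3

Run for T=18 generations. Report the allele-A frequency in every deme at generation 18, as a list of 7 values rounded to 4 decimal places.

t=0: k=[0 0 0 40 0 0 0]
t=1: x=[0.0000 0.0000 0.8000 38.4000 0.8000 0.0000 0.0000] k=[0 0 4 40 0 0 0]
t=2: x=[0.0000 0.0800 4.6400 38.4800 0.8000 0.0000 0.0000] k=[0 0 5 36 3 0 0]
t=3: x=[0.0000 0.1000 5.5200 34.7200 3.6000 0.0600 0.0000] k=[0 2 5 36 1 2 0]
t=4: x=[0.0400 2.0200 5.5600 34.6800 1.7200 1.9400 0.0400] k=[0 4 8 35 3 5 3]
t=5: x=[0.0800 4.0000 8.4600 33.8200 3.6800 4.9200 3.0400] k=[0 7 11 35 7 5 0]
t=6: x=[0.1400 6.9400 11.4000 33.9600 7.5200 4.9400 0.1000] k=[0 7 8 37 8 7 0]
t=7: x=[0.1400 6.8800 8.5600 35.8400 8.5600 6.8800 0.1400] k=[0 10 6 38 12 4 0]
t=8: x=[0.2000 9.7200 6.7200 36.8400 12.3600 4.0800 0.0800] k=[1 9 7 38 11 3 0]
t=9: x=[1.1600 8.8000 7.6600 36.8400 11.3800 3.1000 0.0600] k=[0 7 7 34 11 3 0]
t=10: x=[0.1400 6.8600 7.5400 33.0000 11.3000 3.1000 0.0600] k=[0 10 11 35 8 4 0]
t=11: x=[0.2000 9.8200 11.4600 33.9800 8.4600 4.0000 0.0800] k=[0 12 13 34 9 1 1]
t=12: x=[0.2400 11.7800 13.4000 33.0800 9.3400 1.1600 1.0000] k=[1 11 13 34 12 0 0]
t=13: x=[1.2000 10.8400 13.3800 33.1400 12.2000 0.2400 0.0000] k=[3 10 12 30 10 0 0]
t=14: x=[3.1400 9.9000 12.3200 29.2400 10.2000 0.2000 0.0000] k=[5 8 12 32 13 2 0]
t=15: x=[5.0600 8.0200 12.3200 31.2200 13.1600 2.1800 0.0400] k=[7 6 12 31 14 2 0]
t=16: x=[6.9800 6.1400 12.2600 30.2800 14.1000 2.2000 0.0400] k=[4 9 12 33 14 3 0]
t=17: x=[4.1000 8.9600 12.3600 32.2000 14.1600 3.1600 0.0600] k=[5 8 12 30 16 6 0]
t=18: x=[5.0600 8.0200 12.2800 29.3600 16.0800 6.0800 0.1200] k=[5 7 12 30 13 3 0]

[0.1250, 0.1750, 0.3000, 0.7500, 0.3250, 0.0750, 0.0000]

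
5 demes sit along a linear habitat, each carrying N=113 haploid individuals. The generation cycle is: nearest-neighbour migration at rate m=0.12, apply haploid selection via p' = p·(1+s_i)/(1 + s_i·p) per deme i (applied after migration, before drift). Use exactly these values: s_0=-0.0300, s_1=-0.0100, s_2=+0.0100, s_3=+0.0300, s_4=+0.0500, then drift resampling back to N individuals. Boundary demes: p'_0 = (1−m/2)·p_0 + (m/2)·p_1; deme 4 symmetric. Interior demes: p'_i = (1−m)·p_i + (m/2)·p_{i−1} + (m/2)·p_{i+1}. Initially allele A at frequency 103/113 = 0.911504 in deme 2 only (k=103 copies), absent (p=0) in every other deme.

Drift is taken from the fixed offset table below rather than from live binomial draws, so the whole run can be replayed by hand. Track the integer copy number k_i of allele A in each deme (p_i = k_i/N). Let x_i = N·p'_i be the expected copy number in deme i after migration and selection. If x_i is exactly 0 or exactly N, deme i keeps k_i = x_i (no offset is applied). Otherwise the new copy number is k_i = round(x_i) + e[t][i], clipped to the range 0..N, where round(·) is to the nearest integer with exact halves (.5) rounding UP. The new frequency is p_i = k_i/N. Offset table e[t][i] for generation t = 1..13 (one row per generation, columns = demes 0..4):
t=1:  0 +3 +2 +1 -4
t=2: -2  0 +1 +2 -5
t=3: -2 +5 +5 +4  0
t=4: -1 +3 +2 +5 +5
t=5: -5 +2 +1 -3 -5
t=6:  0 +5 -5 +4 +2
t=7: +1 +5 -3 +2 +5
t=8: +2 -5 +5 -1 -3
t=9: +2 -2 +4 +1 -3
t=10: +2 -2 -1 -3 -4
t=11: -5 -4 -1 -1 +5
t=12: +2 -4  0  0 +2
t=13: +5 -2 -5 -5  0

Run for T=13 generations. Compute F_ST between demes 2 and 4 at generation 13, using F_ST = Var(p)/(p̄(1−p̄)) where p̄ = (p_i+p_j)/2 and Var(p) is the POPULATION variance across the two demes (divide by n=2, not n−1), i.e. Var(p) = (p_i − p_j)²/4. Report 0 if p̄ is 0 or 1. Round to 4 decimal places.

t=0: k=[0 0 103 0 0]
t=1: x=[0.0000 6.1215 90.8179 6.3550 0.0000] k=[0 9 93 7 0]
t=2: x=[0.5239 13.3810 83.0197 12.0546 0.4409] k=[0 13 84 14 0]
t=3: x=[0.7568 16.3390 75.7888 17.7988 0.8817] k=[0 21 81 22 1]
t=4: x=[1.2226 23.1544 74.1142 24.8482 2.3706] k=[0 26 76 30 7]
t=5: x=[1.5138 27.2317 70.5042 32.0544 8.7665] k=[0 29 72 29 4]
t=6: x=[1.6886 29.6198 67.1114 30.7369 5.7610] k=[2 35 62 35 8]
t=7: x=[3.8647 34.3990 59.0406 35.7181 10.0582] k=[5 39 56 38 15]
t=8: x=[6.8416 37.7270 54.1806 38.4462 17.0752] k=[9 33 59 37 14]
t=9: x=[10.1549 32.8852 56.4011 37.6787 16.0398] k=[12 31 60 39 13]
t=10: x=[12.7904 31.3717 57.2811 39.4556 15.1901] k=[15 29 56 36 11]
t=11: x=[15.4297 29.5601 53.4602 36.4258 13.0528] k=[10 26 52 35 18]
t=12: x=[10.6622 26.3961 49.6969 35.7181 19.8043] k=[13 22 50 36 22]
t=13: x=[13.1812 22.9556 47.7541 36.7290 23.7421] k=[18 21 43 32 24]

0.0339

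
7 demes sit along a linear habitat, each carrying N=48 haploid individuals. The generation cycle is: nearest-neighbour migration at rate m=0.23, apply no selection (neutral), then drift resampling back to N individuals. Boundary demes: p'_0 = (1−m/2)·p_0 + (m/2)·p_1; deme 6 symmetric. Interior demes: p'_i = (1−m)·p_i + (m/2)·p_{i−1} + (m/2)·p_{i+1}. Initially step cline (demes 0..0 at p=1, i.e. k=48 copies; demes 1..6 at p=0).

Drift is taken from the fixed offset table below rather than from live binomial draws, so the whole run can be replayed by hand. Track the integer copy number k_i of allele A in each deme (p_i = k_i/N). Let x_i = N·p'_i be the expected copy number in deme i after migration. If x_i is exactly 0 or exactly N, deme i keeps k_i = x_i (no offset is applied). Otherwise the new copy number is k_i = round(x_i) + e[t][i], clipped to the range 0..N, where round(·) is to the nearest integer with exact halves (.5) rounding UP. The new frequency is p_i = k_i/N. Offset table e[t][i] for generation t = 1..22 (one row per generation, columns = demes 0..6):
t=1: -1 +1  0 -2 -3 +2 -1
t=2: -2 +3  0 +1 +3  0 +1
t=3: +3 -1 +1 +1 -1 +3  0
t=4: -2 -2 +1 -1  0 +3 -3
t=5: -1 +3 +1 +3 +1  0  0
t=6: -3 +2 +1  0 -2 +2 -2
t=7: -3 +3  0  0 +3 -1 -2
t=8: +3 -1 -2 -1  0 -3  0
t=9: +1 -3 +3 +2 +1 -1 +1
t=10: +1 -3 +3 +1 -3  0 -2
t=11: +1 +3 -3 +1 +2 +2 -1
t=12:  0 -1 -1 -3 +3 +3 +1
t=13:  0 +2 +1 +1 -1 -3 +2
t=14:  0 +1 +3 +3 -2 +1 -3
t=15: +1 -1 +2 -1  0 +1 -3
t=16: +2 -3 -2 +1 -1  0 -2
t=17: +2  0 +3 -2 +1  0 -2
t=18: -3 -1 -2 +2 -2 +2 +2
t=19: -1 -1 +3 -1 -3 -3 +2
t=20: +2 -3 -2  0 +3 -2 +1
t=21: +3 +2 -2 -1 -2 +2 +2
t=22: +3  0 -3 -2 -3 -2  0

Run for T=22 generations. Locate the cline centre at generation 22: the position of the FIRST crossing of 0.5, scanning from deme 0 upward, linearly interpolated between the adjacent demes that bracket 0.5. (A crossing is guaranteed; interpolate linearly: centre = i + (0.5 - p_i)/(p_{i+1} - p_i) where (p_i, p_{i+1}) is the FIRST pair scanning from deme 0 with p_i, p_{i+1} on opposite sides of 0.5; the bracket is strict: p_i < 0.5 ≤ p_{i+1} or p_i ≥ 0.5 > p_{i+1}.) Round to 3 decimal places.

t=0: k=[48 0 0 0 0 0 0]
t=1: x=[42.4800 5.5200 0.0000 0.0000 0.0000 0.0000 0.0000] k=[41 7 0 0 0 0 0]
t=2: x=[37.0900 10.1050 0.8050 0.0000 0.0000 0.0000 0.0000] k=[35 13 1 0 0 0 0]
t=3: x=[32.4700 14.1500 2.2650 0.1150 0.0000 0.0000 0.0000] k=[35 13 3 1 0 0 0]
t=4: x=[32.4700 14.3800 3.9200 1.1150 0.1150 0.0000 0.0000] k=[30 12 5 0 0 0 0]
t=5: x=[27.9300 13.2650 5.2300 0.5750 0.0000 0.0000 0.0000] k=[27 16 6 4 0 0 0]
t=6: x=[25.7350 16.1150 6.9200 3.7700 0.4600 0.0000 0.0000] k=[23 18 8 4 0 0 0]
t=7: x=[22.4250 17.4250 8.6900 4.0000 0.4600 0.0000 0.0000] k=[19 20 9 4 3 0 0]
t=8: x=[19.1150 18.6200 9.6900 4.4600 2.7700 0.3450 0.0000] k=[22 18 8 3 3 0 0]
t=9: x=[21.5400 17.3100 8.5750 3.5750 2.6550 0.3450 0.0000] k=[23 14 12 6 4 0 0]
t=10: x=[21.9650 14.8050 11.5400 6.4600 3.7700 0.4600 0.0000] k=[23 12 15 7 1 0 0]
t=11: x=[21.7350 13.6100 13.7350 7.2300 1.5750 0.1150 0.0000] k=[23 17 11 8 4 2 0]
t=12: x=[22.3100 17.0000 11.3450 7.8850 4.2300 2.0000 0.2300] k=[22 16 10 5 7 5 1]
t=13: x=[21.3100 16.0000 10.1150 5.8050 6.5400 4.7700 1.4600] k=[21 18 11 7 6 2 3]
t=14: x=[20.6550 17.5400 11.3450 7.3450 5.6550 2.5750 2.8850] k=[21 19 14 10 4 4 0]
t=15: x=[20.7700 18.6550 14.1150 9.7700 4.6900 3.5400 0.4600] k=[22 18 16 9 5 5 0]
t=16: x=[21.5400 18.2300 15.4250 9.3450 5.4600 4.4250 0.5750] k=[24 15 13 10 4 4 0]
t=17: x=[22.9650 15.8050 12.8850 9.6550 4.6900 3.5400 0.4600] k=[25 16 16 8 6 4 0]
t=18: x=[23.9650 17.0350 15.0800 8.6900 6.0000 3.7700 0.4600] k=[21 16 13 11 4 6 2]
t=19: x=[20.4250 16.2300 13.1150 10.4250 5.0350 5.3100 2.4600] k=[19 15 16 9 2 2 4]
t=20: x=[18.5400 15.5750 15.0800 9.0000 2.8050 2.2300 3.7700] k=[21 13 13 9 6 0 5]
t=21: x=[20.0800 13.9200 12.5400 9.1150 5.6550 1.2650 4.4250] k=[23 16 11 8 4 3 6]
t=22: x=[22.1950 16.2300 11.2300 7.8850 4.3450 3.4600 5.6550] k=[25 16 8 6 1 1 6]

0.111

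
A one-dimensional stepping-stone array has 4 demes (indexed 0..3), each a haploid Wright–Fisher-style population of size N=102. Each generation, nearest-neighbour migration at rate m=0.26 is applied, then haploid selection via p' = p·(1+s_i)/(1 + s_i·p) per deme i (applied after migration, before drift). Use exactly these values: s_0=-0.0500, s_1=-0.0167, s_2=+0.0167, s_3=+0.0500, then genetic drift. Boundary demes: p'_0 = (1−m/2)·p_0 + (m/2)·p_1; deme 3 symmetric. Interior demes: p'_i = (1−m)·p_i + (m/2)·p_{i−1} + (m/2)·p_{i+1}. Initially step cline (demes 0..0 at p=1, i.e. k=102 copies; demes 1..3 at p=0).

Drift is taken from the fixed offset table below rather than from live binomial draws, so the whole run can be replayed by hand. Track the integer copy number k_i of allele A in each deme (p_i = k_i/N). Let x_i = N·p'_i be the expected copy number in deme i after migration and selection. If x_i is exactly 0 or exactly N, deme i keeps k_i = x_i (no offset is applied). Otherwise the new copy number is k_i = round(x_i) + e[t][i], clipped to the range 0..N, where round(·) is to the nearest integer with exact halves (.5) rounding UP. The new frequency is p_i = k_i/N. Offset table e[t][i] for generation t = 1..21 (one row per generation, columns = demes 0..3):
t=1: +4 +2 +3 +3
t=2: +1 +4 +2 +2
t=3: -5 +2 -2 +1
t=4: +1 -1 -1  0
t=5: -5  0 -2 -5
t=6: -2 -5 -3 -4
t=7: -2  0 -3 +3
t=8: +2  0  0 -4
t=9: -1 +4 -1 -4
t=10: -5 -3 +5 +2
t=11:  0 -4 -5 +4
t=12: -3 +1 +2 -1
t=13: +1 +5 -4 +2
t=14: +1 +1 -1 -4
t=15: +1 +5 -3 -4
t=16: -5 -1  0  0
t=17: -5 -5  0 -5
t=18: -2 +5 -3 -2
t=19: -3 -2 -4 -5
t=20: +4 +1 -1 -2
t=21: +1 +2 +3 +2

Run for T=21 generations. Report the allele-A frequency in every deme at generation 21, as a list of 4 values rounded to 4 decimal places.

[0.1275, 0.1373, 0.0784, 0.0294]

t=0: k=[102 0 0 0]
t=1: x=[88.1370 13.0669 0.0000 0.0000] k=[92 15 0 0]
t=2: x=[81.1521 22.7608 1.9819 0.0000] k=[82 27 4 0]
t=3: x=[73.8159 30.7967 6.5711 0.5459] k=[69 33 5 2]
t=4: x=[63.0933 33.6591 8.3765 2.5066] k=[64 33 7 3]
t=5: x=[58.6970 33.2713 10.0085 3.6896] k=[54 33 8 0]
t=6: x=[49.9622 32.1083 10.3632 1.0914] k=[48 27 7 0]
t=7: x=[43.9825 26.7960 8.8226 0.9551] k=[42 27 6 4]
t=8: x=[38.8094 25.8933 8.5995 4.4637] k=[41 26 9 0]
t=9: x=[37.8215 25.4173 10.1909 1.2278] k=[37 29 9 0]
t=10: x=[34.7750 27.1035 10.5861 1.2278] k=[30 24 16 3]
t=11: x=[28.1624 23.4346 15.5672 4.9132] k=[28 19 11 9]
t=12: x=[25.8282 18.8696 11.9537 9.6791] k=[23 20 14 9]
t=13: x=[21.7202 19.3446 14.3328 10.0848] k=[23 24 10 12]
t=14: x=[22.2255 21.7603 12.2575 12.2565] k=[23 23 11 8]
t=15: x=[22.0992 21.1562 12.3486 8.7734] k=[23 26 9 5]
t=16: x=[22.4782 23.0977 10.8495 5.7804] k=[17 22 11 6]
t=17: x=[16.9138 19.6514 11.9537 6.9598] k=[12 15 12 2]
t=18: x=[11.8424 14.0152 11.2548 3.4594] k=[10 19 8 1]
t=19: x=[10.6699 16.1695 8.6502 2.0036] k=[8 14 5 0]
t=20: x=[8.3771 11.8722 5.6071 0.6823] k=[12 13 5 0]
t=21: x=[11.5924 11.6550 5.4752 0.6823] k=[13 14 8 3]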